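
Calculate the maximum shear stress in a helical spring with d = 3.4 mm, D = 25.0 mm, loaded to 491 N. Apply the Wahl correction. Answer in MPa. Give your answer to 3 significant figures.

956 MPa

Spring index C = D/d = 25.0/3.4 = 7.3529
K_W = (4C−1)/(4C−4) + 0.615/C = 28.412/25.412 + 0.0836 = 1.2017
τ₀ = 8FD/(πd³) = 8·491·25.0/(π·3.4³) = 98200/123.48 = 795.29 MPa
τ_max = K·τ₀ = 1.2017 × 795.29 = 955.7 MPa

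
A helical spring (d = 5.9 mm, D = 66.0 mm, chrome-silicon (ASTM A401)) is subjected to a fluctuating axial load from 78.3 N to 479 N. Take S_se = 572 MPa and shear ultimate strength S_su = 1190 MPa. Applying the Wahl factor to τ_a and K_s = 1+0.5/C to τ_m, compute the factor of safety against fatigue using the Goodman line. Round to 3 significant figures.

C = D/d = 66.0/5.9 = 11.1864; K_W = (4C−1)/(4C−4)+0.615/C = 1.1286; K_s = 1+0.5/C = 1.0447
F_a = (F_max−F_min)/2 = 200.35 N; F_m = (F_max+F_min)/2 = 278.65 N
τ_a = K_W·8F_aD/(πd³) = 1.1286 × 163.95 = 185.04 MPa
τ_m = K_s·8F_mD/(πd³) = 1.0447 × 228.03 = 238.22 MPa
Goodman: 1/n_f = τ_a/S_se + τ_m/S_su = 185.04/572 + 238.22/1190 = 0.32349 + 0.20018 = 0.52368
n_f = 1/0.52368 = 1.91

1.91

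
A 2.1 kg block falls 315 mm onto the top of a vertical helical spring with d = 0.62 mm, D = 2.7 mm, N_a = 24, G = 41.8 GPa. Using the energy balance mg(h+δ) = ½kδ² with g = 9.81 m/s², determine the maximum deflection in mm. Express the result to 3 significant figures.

k = Gd⁴/(8D³N_a) = (41.8×10³)(0.62⁴)/(8·2.7³·24) = 1.6344 N/mm
W = mg = 2.1 × 9.81 = 20.601 N
½kδ² − Wδ − Wh = 0 → δ = (W + √(W² + 2kWh))/k
δ = (20.601 + √(424.4 + 21211.9))/1.6344 = (20.601 + 147.09)/1.6344 = 102.6 mm

103 mm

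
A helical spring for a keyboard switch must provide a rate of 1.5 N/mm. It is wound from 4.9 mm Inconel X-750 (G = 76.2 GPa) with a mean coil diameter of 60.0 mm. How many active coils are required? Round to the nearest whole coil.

17

N_a = Gd⁴/(8D³k) = (76.2×10³ × 4.9⁴)/(8 × 60.0³ × 1.5)
    = 4.39278e+07 / 2.592e+06 = 16.95 → 17 coils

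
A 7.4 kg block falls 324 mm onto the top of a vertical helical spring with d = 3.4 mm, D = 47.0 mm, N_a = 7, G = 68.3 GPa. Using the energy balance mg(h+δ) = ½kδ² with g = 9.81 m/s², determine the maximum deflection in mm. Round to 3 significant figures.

225 mm

k = Gd⁴/(8D³N_a) = (68.3×10³)(3.4⁴)/(8·47.0³·7) = 1.5698 N/mm
W = mg = 7.4 × 9.81 = 72.594 N
½kδ² − Wδ − Wh = 0 → δ = (W + √(W² + 2kWh))/k
δ = (72.594 + √(5269.9 + 73846.6))/1.5698 = (72.594 + 281.28)/1.5698 = 225.42 mm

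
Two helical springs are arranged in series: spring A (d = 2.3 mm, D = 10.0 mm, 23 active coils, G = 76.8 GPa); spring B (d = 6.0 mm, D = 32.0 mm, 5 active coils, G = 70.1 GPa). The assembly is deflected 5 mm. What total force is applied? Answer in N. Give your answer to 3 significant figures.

k_A = Gd⁴/(8D³N_a) = (76.8×10³)(2.3⁴)/(8·10.0³·23) = 11.68 N/mm
k_B = Gd⁴/(8D³N_a) = (70.1×10³)(6.0⁴)/(8·32.0³·5) = 69.313 N/mm
Series: 1/k_eq = 1/11.68 + 1/69.313 = 0.10004; k_eq = 9.9959 N/mm
F = k_eq·δ = 9.9959·5 = 49.979 N

50.0 N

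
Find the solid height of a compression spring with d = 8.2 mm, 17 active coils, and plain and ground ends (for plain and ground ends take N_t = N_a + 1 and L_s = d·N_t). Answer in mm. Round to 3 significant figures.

148 mm

plain and ground ends: N_t = N_a + 1 = 17 + 1 = 18
L_s = d·N_t = 8.2 × 18 = 147.6 mm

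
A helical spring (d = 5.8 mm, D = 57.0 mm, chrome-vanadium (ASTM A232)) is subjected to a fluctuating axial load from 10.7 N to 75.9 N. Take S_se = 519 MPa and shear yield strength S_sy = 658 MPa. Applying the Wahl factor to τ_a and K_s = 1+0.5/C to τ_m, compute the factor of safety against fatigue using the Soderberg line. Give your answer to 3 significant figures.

9.52

C = D/d = 57.0/5.8 = 9.8276; K_W = (4C−1)/(4C−4)+0.615/C = 1.1475; K_s = 1+0.5/C = 1.0509
F_a = (F_max−F_min)/2 = 32.6 N; F_m = (F_max+F_min)/2 = 43.3 N
τ_a = K_W·8F_aD/(πd³) = 1.1475 × 24.252 = 27.83 MPa
τ_m = K_s·8F_mD/(πd³) = 1.0509 × 32.212 = 33.851 MPa
Soderberg: 1/n_f = τ_a/S_se + τ_m/S_sy = 27.83/519 + 33.851/658 = 0.05362 + 0.05145 = 0.10507
n_f = 1/0.10507 = 9.518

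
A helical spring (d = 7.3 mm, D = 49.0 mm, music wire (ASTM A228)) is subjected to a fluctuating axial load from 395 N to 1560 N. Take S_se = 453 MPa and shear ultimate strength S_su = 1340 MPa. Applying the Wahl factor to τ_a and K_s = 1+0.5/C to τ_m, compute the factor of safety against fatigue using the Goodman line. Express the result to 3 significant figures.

C = D/d = 49.0/7.3 = 6.7123; K_W = (4C−1)/(4C−4)+0.615/C = 1.2229; K_s = 1+0.5/C = 1.0745
F_a = (F_max−F_min)/2 = 582.5 N; F_m = (F_max+F_min)/2 = 977.5 N
τ_a = K_W·8F_aD/(πd³) = 1.2229 × 186.84 = 228.49 MPa
τ_m = K_s·8F_mD/(πd³) = 1.0745 × 313.53 = 336.89 MPa
Goodman: 1/n_f = τ_a/S_se + τ_m/S_su = 228.49/453 + 336.89/1340 = 0.50439 + 0.25141 = 0.75579
n_f = 1/0.75579 = 1.323

1.32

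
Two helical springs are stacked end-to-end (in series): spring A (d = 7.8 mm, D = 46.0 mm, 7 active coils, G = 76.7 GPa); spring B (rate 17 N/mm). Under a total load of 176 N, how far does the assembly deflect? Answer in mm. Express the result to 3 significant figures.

k_A = Gd⁴/(8D³N_a) = (76.7×10³)(7.8⁴)/(8·46.0³·7) = 52.085 N/mm
Series: 1/k_eq = 1/52.085 + 1/17 = 0.078023; k_eq = 12.817 N/mm
δ = F/k_eq = 176/12.817 = 13.732 mm

13.7 mm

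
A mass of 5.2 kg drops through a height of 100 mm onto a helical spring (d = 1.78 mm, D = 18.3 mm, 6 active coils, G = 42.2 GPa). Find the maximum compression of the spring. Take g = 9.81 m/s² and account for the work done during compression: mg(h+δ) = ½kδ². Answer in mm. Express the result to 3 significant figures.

k = Gd⁴/(8D³N_a) = (42.2×10³)(1.78⁴)/(8·18.3³·6) = 1.4401 N/mm
W = mg = 5.2 × 9.81 = 51.012 N
½kδ² − Wδ − Wh = 0 → δ = (W + √(W² + 2kWh))/k
δ = (51.012 + √(2602.2 + 14692.7))/1.4401 = (51.012 + 131.51)/1.4401 = 126.74 mm

127 mm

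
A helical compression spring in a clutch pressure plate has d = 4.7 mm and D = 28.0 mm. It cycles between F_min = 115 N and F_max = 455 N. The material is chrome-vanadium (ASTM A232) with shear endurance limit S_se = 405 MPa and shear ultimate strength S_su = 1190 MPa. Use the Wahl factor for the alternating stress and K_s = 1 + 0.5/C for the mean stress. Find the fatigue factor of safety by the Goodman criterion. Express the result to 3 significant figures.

C = D/d = 28.0/4.7 = 5.9574; K_W = (4C−1)/(4C−4)+0.615/C = 1.2545; K_s = 1+0.5/C = 1.0839
F_a = (F_max−F_min)/2 = 170 N; F_m = (F_max+F_min)/2 = 285 N
τ_a = K_W·8F_aD/(πd³) = 1.2545 × 116.75 = 146.46 MPa
τ_m = K_s·8F_mD/(πd³) = 1.0839 × 195.73 = 212.15 MPa
Goodman: 1/n_f = τ_a/S_se + τ_m/S_su = 146.46/405 + 212.15/1190 = 0.36164 + 0.17828 = 0.53992
n_f = 1/0.53992 = 1.852

1.85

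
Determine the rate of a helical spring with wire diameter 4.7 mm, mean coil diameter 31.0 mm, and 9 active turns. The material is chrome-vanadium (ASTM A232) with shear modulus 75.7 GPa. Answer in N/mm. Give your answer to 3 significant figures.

17.2 N/mm

k = Gd⁴/(8D³N_a) = (75.7×10³ × 4.7⁴) / (8 × 31.0³ × 9)
  = 3.69392e+07 / 2.14495e+06 = 17.221 N/mm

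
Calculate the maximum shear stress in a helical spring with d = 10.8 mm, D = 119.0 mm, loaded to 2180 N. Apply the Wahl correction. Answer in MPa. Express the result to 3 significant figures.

593 MPa

Spring index C = D/d = 119.0/10.8 = 11.0185
K_W = (4C−1)/(4C−4) + 0.615/C = 43.074/40.074 + 0.0558 = 1.1307
τ₀ = 8FD/(πd³) = 8·2180·119.0/(π·10.8³) = 2.07536e+06/3957.5 = 524.41 MPa
τ_max = K·τ₀ = 1.1307 × 524.41 = 592.94 MPa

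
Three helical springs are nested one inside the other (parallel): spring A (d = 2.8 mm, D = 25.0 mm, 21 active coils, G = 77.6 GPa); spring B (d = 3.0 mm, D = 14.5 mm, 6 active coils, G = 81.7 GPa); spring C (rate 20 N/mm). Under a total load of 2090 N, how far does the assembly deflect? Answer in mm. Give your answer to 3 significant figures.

31.2 mm

k_A = Gd⁴/(8D³N_a) = (77.6×10³)(2.8⁴)/(8·25.0³·21) = 1.817 N/mm
k_B = Gd⁴/(8D³N_a) = (81.7×10³)(3.0⁴)/(8·14.5³·6) = 45.223 N/mm
Parallel: k_eq = 1.817 + 45.223 + 20 = 67.04 N/mm
δ = F/k_eq = 2090/67.04 = 31.175 mm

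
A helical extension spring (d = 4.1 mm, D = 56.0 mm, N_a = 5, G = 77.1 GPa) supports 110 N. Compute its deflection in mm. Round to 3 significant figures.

35.5 mm

k = Gd⁴/(8D³N_a) = (77.1×10³)(4.1⁴)/(8·56.0³·5) = 3.1015 N/mm
δ = F/k = 110 / 3.1015 = 35.467 mm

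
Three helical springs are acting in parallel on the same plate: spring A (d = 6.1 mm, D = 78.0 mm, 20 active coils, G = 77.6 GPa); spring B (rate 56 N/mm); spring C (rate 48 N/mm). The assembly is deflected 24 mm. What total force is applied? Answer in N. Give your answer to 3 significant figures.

2530 N

k_A = Gd⁴/(8D³N_a) = (77.6×10³)(6.1⁴)/(8·78.0³·20) = 1.4151 N/mm
Parallel: k_eq = 1.4151 + 56 + 48 = 105.42 N/mm
F = k_eq·δ = 105.42·24 = 2530 N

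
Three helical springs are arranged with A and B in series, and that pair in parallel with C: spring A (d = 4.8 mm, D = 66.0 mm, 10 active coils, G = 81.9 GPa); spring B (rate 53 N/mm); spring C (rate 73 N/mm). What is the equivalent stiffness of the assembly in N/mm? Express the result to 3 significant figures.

k_A = Gd⁴/(8D³N_a) = (81.9×10³)(4.8⁴)/(8·66.0³·10) = 1.8903 N/mm
Springs A,B series: k_AB = 1/(1/1.8903+1/53) = 1.8252 N/mm; parallel with C: k_eq = 1.8252+73 = 74.825 N/mm

74.8 N/mm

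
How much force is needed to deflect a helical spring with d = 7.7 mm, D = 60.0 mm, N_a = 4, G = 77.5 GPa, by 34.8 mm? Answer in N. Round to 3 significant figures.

1370 N

k = Gd⁴/(8D³N_a) = (77.5×10³)(7.7⁴)/(8·60.0³·4) = 39.415 N/mm
F = k·δ = 39.415 × 34.8 = 1371.6 N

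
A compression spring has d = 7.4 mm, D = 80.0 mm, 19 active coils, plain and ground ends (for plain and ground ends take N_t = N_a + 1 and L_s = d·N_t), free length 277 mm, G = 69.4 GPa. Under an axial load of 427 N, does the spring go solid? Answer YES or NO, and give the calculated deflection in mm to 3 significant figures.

YES, δ = 160 mm

k = Gd⁴/(8D³N_a) = (69.4×10³)(7.4⁴)/(8·80.0³·19) = 2.6741 N/mm
N_t = 20; L_s = 7.4·20 = 148 mm; δ_solid = L₀ − L_s = 277 − 148 = 129 mm
δ = F/k = 427/2.6741 = 159.68 mm
δ ≥ δ_solid → spring goes solid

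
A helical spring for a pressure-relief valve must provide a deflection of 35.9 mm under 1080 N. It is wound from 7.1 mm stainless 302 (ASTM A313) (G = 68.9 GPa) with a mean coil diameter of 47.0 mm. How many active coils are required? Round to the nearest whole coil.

7

Required rate k = F/δ = 1080/35.9 = 30.084 N/mm
N_a = Gd⁴/(8D³k) = (68.9×10³ × 7.1⁴)/(8 × 47.0³ × 30.084)
    = 1.75086e+08 / 2.49869e+07 = 7.007 → 7 coils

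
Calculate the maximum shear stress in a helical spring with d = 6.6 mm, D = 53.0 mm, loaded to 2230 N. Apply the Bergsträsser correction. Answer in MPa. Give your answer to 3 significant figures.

Spring index C = D/d = 53.0/6.6 = 8.0303
K_B = (4C+2)/(4C−3) = 34.121/29.121 = 1.1717
τ₀ = 8FD/(πd³) = 8·2230·53.0/(π·6.6³) = 945520/903.2 = 1046.9 MPa
τ_max = K·τ₀ = 1.1717 × 1046.9 = 1226.6 MPa

1230 MPa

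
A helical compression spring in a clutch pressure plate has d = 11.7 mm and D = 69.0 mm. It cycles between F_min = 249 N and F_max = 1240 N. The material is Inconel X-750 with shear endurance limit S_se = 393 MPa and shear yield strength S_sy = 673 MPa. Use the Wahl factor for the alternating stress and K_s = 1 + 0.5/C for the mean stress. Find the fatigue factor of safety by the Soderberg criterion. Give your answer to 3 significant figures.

C = D/d = 69.0/11.7 = 5.8974; K_W = (4C−1)/(4C−4)+0.615/C = 1.2574; K_s = 1+0.5/C = 1.0848
F_a = (F_max−F_min)/2 = 495.5 N; F_m = (F_max+F_min)/2 = 744.5 N
τ_a = K_W·8F_aD/(πd³) = 1.2574 × 54.359 = 68.353 MPa
τ_m = K_s·8F_mD/(πd³) = 1.0848 × 81.676 = 88.601 MPa
Soderberg: 1/n_f = τ_a/S_se + τ_m/S_sy = 68.353/393 + 88.601/673 = 0.17393 + 0.13165 = 0.30558
n_f = 1/0.30558 = 3.272

3.27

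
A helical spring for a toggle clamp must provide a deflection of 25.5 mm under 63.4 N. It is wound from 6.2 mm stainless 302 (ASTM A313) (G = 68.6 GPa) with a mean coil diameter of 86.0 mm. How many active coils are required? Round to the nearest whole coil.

Required rate k = F/δ = 63.4/25.5 = 2.4863 N/mm
N_a = Gd⁴/(8D³k) = (68.6×10³ × 6.2⁴)/(8 × 86.0³ × 2.4863)
    = 1.01366e+08 / 1.26513e+07 = 8.012 → 8 coils

8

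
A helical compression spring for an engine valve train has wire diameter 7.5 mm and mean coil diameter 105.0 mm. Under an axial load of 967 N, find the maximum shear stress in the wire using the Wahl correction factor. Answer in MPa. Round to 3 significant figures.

Spring index C = D/d = 105.0/7.5 = 14.0000
K_W = (4C−1)/(4C−4) + 0.615/C = 55.000/52.000 + 0.0439 = 1.1016
τ₀ = 8FD/(πd³) = 8·967·105.0/(π·7.5³) = 812280/1325.4 = 612.88 MPa
τ_max = K·τ₀ = 1.1016 × 612.88 = 675.16 MPa

675 MPa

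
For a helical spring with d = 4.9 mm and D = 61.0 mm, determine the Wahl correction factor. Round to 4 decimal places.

1.1149

C = D/d = 61.0/4.9 = 12.4490
K_W = (4C−1)/(4C−4) + 0.615/C = 48.796/45.796 + 0.0494 = 1.1149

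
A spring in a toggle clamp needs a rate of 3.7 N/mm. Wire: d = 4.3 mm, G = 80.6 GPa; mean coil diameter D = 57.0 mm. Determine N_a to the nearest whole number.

5

N_a = Gd⁴/(8D³k) = (80.6×10³ × 4.3⁴)/(8 × 57.0³ × 3.7)
    = 2.75555e+07 / 5.48171e+06 = 5.027 → 5 coils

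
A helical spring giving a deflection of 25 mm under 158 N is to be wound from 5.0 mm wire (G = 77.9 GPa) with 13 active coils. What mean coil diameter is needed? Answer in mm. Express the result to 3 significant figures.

Required rate k = F/δ = 158/25 = 6.32 N/mm
D = (Gd⁴/(8N_a·k))^(1/3) = (77.9×10³·5.0⁴/(8·13·6.32))^(1/3)
  = (74074.2)^(1/3) = 41.9974 mm

42.0 mm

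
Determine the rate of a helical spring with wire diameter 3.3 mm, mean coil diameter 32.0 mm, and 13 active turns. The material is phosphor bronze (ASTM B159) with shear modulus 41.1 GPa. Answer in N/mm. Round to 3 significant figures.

1.43 N/mm

k = Gd⁴/(8D³N_a) = (41.1×10³ × 3.3⁴) / (8 × 32.0³ × 13)
  = 4.87414e+06 / 3.40787e+06 = 1.4303 N/mm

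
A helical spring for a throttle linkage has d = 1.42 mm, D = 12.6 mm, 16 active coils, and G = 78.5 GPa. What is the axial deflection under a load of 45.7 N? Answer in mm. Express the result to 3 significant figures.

k = Gd⁴/(8D³N_a) = (78.5×10³)(1.42⁴)/(8·12.6³·16) = 1.2465 N/mm
δ = F/k = 45.7 / 1.2465 = 36.662 mm

36.7 mm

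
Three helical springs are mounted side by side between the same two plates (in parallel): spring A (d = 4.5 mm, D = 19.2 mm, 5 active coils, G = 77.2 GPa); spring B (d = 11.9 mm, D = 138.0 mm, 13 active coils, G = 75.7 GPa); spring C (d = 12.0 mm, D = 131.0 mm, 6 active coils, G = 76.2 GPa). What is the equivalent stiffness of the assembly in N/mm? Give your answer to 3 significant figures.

132 N/mm

k_A = Gd⁴/(8D³N_a) = (77.2×10³)(4.5⁴)/(8·19.2³·5) = 111.82 N/mm
k_B = Gd⁴/(8D³N_a) = (75.7×10³)(11.9⁴)/(8·138.0³·13) = 5.5541 N/mm
k_C = Gd⁴/(8D³N_a) = (76.2×10³)(12.0⁴)/(8·131.0³·6) = 14.643 N/mm
Parallel: k_eq = 111.82 + 5.5541 + 14.643 = 132.01 N/mm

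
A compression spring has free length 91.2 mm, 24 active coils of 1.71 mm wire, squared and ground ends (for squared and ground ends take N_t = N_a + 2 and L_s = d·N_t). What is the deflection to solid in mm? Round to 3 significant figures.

46.7 mm

N_t = 26; L_s = 1.71·26 = 44.46 mm
δ_solid = L₀ − L_s = 91.2 − 44.46 = 46.74 mm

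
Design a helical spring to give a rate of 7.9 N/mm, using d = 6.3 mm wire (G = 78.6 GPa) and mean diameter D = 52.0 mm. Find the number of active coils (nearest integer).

N_a = Gd⁴/(8D³k) = (78.6×10³ × 6.3⁴)/(8 × 52.0³ × 7.9)
    = 1.23818e+08 / 8.88643e+06 = 13.93 → 14 coils

14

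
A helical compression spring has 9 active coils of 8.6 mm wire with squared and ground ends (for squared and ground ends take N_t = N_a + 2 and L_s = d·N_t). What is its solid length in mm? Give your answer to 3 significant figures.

94.6 mm

squared and ground ends: N_t = N_a + 2 = 9 + 2 = 11
L_s = d·N_t = 8.6 × 11 = 94.6 mm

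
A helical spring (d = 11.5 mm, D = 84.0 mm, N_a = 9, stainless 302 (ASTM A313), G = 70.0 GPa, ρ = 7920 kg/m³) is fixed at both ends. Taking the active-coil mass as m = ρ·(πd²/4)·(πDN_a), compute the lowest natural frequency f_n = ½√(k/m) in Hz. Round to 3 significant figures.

60.6 Hz

k = Gd⁴/(8D³N_a) = (70.0×10³)(11.5⁴)/(8·84.0³·9) = 28.689 N/mm = 28689 N/m
Wire length L = πDN_a = π·84.0·9 = 2375 mm
m = ρ·(πd²/4)·L = 7920 × 103.87×10⁻⁶ m² × 2.375 m = 1.9538 kg
f_n = ½√(k/m) = 0.5·√(28689/1.9538) = 0.5·√(14684) = 60.588 Hz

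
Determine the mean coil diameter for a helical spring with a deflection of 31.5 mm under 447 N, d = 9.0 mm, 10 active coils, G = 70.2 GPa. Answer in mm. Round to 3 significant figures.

74.0 mm

Required rate k = F/δ = 447/31.5 = 14.19 N/mm
D = (Gd⁴/(8N_a·k))^(1/3) = (70.2×10³·9.0⁴/(8·10·14.19))^(1/3)
  = (405714)^(1/3) = 74.0298 mm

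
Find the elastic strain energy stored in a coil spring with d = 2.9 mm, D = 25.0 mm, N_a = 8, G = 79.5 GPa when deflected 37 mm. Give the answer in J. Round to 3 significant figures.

3.85 J

k = Gd⁴/(8D³N_a) = (79.5×10³)(2.9⁴)/(8·25.0³·8) = 5.6229 N/mm
U = ½kδ² = 0.5 × 5.6229 × 37² = 3848.9 N·mm = 3.8489 J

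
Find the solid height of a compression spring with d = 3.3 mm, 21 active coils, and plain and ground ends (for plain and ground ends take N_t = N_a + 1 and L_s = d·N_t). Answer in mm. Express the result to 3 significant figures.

72.6 mm

plain and ground ends: N_t = N_a + 1 = 21 + 1 = 22
L_s = d·N_t = 3.3 × 22 = 72.6 mm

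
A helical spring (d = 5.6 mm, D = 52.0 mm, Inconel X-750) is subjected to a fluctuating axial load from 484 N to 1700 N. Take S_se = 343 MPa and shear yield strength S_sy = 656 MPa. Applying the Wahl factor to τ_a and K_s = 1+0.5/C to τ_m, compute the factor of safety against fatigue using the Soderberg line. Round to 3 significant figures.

C = D/d = 52.0/5.6 = 9.2857; K_W = (4C−1)/(4C−4)+0.615/C = 1.1567; K_s = 1+0.5/C = 1.0538
F_a = (F_max−F_min)/2 = 608 N; F_m = (F_max+F_min)/2 = 1092 N
τ_a = K_W·8F_aD/(πd³) = 1.1567 × 458.44 = 530.3 MPa
τ_m = K_s·8F_mD/(πd³) = 1.0538 × 823.38 = 867.72 MPa
Soderberg: 1/n_f = τ_a/S_se + τ_m/S_sy = 530.3/343 + 867.72/656 = 1.54606 + 1.32274 = 2.8688
n_f = 1/2.8688 = 0.3486

0.349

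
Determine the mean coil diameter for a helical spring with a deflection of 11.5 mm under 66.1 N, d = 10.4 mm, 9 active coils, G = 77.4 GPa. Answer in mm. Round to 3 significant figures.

130 mm

Required rate k = F/δ = 66.1/11.5 = 5.7478 N/mm
D = (Gd⁴/(8N_a·k))^(1/3) = (77.4×10³·10.4⁴/(8·9·5.7478))^(1/3)
  = (2.18795e+06)^(1/3) = 129.8213 mm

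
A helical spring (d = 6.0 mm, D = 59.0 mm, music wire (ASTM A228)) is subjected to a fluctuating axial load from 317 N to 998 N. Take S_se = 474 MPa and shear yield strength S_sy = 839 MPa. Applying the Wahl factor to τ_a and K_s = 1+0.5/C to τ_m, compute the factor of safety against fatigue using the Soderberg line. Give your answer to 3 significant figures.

C = D/d = 59.0/6.0 = 9.8333; K_W = (4C−1)/(4C−4)+0.615/C = 1.1474; K_s = 1+0.5/C = 1.0508
F_a = (F_max−F_min)/2 = 340.5 N; F_m = (F_max+F_min)/2 = 657.5 N
τ_a = K_W·8F_aD/(πd³) = 1.1474 × 236.84 = 271.76 MPa
τ_m = K_s·8F_mD/(πd³) = 1.0508 × 457.33 = 480.59 MPa
Soderberg: 1/n_f = τ_a/S_se + τ_m/S_sy = 271.76/474 + 480.59/839 = 0.57334 + 0.57281 = 1.1461
n_f = 1/1.1461 = 0.8725

0.872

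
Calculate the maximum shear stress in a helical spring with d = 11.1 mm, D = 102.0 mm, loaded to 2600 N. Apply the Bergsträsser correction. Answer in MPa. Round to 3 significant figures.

Spring index C = D/d = 102.0/11.1 = 9.1892
K_B = (4C+2)/(4C−3) = 38.757/33.757 = 1.1481
τ₀ = 8FD/(πd³) = 8·2600·102.0/(π·11.1³) = 2.1216e+06/4296.5 = 493.79 MPa
τ_max = K·τ₀ = 1.1481 × 493.79 = 566.93 MPa

567 MPa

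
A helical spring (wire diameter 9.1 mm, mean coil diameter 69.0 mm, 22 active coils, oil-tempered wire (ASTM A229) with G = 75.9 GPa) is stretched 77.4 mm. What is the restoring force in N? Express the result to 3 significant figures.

k = Gd⁴/(8D³N_a) = (75.9×10³)(9.1⁴)/(8·69.0³·22) = 9.0022 N/mm
F = k·δ = 9.0022 × 77.4 = 696.77 N

697 N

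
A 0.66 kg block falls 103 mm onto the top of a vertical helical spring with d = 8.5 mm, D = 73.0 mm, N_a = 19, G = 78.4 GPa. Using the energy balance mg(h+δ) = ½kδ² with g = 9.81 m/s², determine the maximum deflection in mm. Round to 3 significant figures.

14.8 mm

k = Gd⁴/(8D³N_a) = (78.4×10³)(8.5⁴)/(8·73.0³·19) = 6.9212 N/mm
W = mg = 0.66 × 9.81 = 6.4746 N
½kδ² − Wδ − Wh = 0 → δ = (W + √(W² + 2kWh))/k
δ = (6.4746 + √(41.92 + 9231.23))/6.9212 = (6.4746 + 96.297)/6.9212 = 14.849 mm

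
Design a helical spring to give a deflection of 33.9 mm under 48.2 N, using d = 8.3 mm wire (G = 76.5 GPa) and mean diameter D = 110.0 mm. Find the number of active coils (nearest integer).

Required rate k = F/δ = 48.2/33.9 = 1.4218 N/mm
N_a = Gd⁴/(8D³k) = (76.5×10³ × 8.3⁴)/(8 × 110.0³ × 1.4218)
    = 3.63056e+08 / 1.51396e+07 = 23.98 → 24 coils

24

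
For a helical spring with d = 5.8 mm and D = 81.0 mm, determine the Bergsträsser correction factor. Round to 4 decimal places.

1.0946

C = D/d = 81.0/5.8 = 13.9655
K_B = (4C+2)/(4C−3) = 57.862/52.862 = 1.0946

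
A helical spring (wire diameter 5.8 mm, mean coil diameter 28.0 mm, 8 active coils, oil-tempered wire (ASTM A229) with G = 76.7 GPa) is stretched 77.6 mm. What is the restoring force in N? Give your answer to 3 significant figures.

4790 N

k = Gd⁴/(8D³N_a) = (76.7×10³)(5.8⁴)/(8·28.0³·8) = 61.781 N/mm
F = k·δ = 61.781 × 77.6 = 4794.2 N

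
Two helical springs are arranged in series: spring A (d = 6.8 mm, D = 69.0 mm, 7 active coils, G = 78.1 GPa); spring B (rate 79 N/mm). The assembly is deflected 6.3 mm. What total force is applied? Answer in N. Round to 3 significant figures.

k_A = Gd⁴/(8D³N_a) = (78.1×10³)(6.8⁴)/(8·69.0³·7) = 9.0772 N/mm
Series: 1/k_eq = 1/9.0772 + 1/79 = 0.12282; k_eq = 8.1417 N/mm
F = k_eq·δ = 8.1417·6.3 = 51.293 N

51.3 N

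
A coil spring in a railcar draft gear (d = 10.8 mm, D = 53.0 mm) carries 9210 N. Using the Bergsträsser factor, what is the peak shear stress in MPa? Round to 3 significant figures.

1280 MPa

Spring index C = D/d = 53.0/10.8 = 4.9074
K_B = (4C+2)/(4C−3) = 21.630/16.630 = 1.3007
τ₀ = 8FD/(πd³) = 8·9210·53.0/(π·10.8³) = 3.90504e+06/3957.5 = 986.74 MPa
τ_max = K·τ₀ = 1.3007 × 986.74 = 1283.4 MPa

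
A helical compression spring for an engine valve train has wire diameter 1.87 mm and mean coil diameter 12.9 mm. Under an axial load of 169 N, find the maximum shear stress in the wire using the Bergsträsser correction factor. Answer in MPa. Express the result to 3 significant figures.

1020 MPa

Spring index C = D/d = 12.9/1.87 = 6.8984
K_B = (4C+2)/(4C−3) = 29.594/24.594 = 1.2033
τ₀ = 8FD/(πd³) = 8·169·12.9/(π·1.87³) = 17440.8/20.544 = 848.97 MPa
τ_max = K·τ₀ = 1.2033 × 848.97 = 1021.6 MPa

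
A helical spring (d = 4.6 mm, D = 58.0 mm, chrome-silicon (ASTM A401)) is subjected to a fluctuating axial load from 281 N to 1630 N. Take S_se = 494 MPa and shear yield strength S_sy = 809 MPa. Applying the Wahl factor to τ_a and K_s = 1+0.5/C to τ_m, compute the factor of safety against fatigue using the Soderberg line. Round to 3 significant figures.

0.240

C = D/d = 58.0/4.6 = 12.6087; K_W = (4C−1)/(4C−4)+0.615/C = 1.1134; K_s = 1+0.5/C = 1.0397
F_a = (F_max−F_min)/2 = 674.5 N; F_m = (F_max+F_min)/2 = 955.5 N
τ_a = K_W·8F_aD/(πd³) = 1.1134 × 1023.5 = 1139.5 MPa
τ_m = K_s·8F_mD/(πd³) = 1.0397 × 1449.9 = 1507.4 MPa
Soderberg: 1/n_f = τ_a/S_se + τ_m/S_sy = 1139.5/494 + 1507.4/809 = 2.30672 + 1.86323 = 4.1699
n_f = 1/4.1699 = 0.2398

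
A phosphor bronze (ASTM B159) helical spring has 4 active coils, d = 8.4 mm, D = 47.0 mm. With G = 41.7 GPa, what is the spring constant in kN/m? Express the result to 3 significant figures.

62.5 kN/m

k = Gd⁴/(8D³N_a) = (41.7×10³ × 8.4⁴) / (8 × 47.0³ × 4)
  = 2.07612e+08 / 3.32234e+06 = 62.49 N/mm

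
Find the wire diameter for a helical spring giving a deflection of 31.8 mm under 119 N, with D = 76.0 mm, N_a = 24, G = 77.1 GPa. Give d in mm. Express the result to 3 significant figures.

8.00 mm

Required rate k = F/δ = 119/31.8 = 3.7421 N/mm
d = (8D³N_a·k / G)^(1/4) = (8·76.0³·24·3.7421 / (77.1×10³))^0.25
  = (4090.8)^0.25 = 7.9975 mm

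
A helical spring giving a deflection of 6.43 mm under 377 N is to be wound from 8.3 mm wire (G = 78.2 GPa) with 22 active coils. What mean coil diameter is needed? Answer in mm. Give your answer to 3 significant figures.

Required rate k = F/δ = 377/6.43 = 58.631 N/mm
D = (Gd⁴/(8N_a·k))^(1/3) = (78.2×10³·8.3⁴/(8·22·58.631))^(1/3)
  = (35964.7)^(1/3) = 33.0085 mm

33.0 mm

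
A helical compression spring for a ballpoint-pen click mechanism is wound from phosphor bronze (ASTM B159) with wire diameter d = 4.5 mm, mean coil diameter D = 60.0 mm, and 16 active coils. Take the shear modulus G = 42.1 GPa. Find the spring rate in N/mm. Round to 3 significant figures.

0.624 N/mm

k = Gd⁴/(8D³N_a) = (42.1×10³ × 4.5⁴) / (8 × 60.0³ × 16)
  = 1.72636e+07 / 2.7648e+07 = 0.62441 N/mm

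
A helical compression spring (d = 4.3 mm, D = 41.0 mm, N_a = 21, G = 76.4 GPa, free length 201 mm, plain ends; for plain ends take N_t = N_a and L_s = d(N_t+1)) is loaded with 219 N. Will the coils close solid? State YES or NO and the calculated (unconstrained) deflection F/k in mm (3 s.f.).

NO, δ = 97.1 mm

k = Gd⁴/(8D³N_a) = (76.4×10³)(4.3⁴)/(8·41.0³·21) = 2.2558 N/mm
N_t = 21; L_s = 4.3·22 = 94.6 mm; δ_solid = L₀ − L_s = 201 − 94.6 = 106.4 mm
δ = F/k = 219/2.2558 = 97.082 mm
δ < δ_solid → spring does not go solid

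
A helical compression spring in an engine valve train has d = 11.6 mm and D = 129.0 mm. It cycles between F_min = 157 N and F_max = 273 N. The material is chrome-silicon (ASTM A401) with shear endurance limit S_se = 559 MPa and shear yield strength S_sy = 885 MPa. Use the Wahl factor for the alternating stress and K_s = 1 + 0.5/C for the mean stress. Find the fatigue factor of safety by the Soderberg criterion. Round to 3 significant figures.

C = D/d = 129.0/11.6 = 11.1207; K_W = (4C−1)/(4C−4)+0.615/C = 1.1294; K_s = 1+0.5/C = 1.0450
F_a = (F_max−F_min)/2 = 58 N; F_m = (F_max+F_min)/2 = 215 N
τ_a = K_W·8F_aD/(πd³) = 1.1294 × 12.206 = 13.786 MPa
τ_m = K_s·8F_mD/(πd³) = 1.0450 × 45.247 = 47.282 MPa
Soderberg: 1/n_f = τ_a/S_se + τ_m/S_sy = 13.786/559 + 47.282/885 = 0.02466 + 0.05343 = 0.078088
n_f = 1/0.078088 = 12.81

12.8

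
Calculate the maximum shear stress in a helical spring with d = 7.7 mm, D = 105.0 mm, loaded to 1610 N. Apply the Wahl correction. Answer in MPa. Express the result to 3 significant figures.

1040 MPa

Spring index C = D/d = 105.0/7.7 = 13.6364
K_W = (4C−1)/(4C−4) + 0.615/C = 53.545/50.545 + 0.0451 = 1.1045
τ₀ = 8FD/(πd³) = 8·1610·105.0/(π·7.7³) = 1.3524e+06/1434.2 = 942.94 MPa
τ_max = K·τ₀ = 1.1045 × 942.94 = 1041.4 MPa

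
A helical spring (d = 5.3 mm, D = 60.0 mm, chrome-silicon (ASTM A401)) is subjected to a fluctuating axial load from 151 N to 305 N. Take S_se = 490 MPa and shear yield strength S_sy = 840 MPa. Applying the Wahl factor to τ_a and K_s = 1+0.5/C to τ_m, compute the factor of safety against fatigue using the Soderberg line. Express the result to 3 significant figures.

2.12

C = D/d = 60.0/5.3 = 11.3208; K_W = (4C−1)/(4C−4)+0.615/C = 1.1270; K_s = 1+0.5/C = 1.0442
F_a = (F_max−F_min)/2 = 77 N; F_m = (F_max+F_min)/2 = 228 N
τ_a = K_W·8F_aD/(πd³) = 1.1270 × 79.023 = 89.059 MPa
τ_m = K_s·8F_mD/(πd³) = 1.0442 × 233.99 = 244.33 MPa
Soderberg: 1/n_f = τ_a/S_se + τ_m/S_sy = 89.059/490 + 244.33/840 = 0.18175 + 0.29086 = 0.47262
n_f = 1/0.47262 = 2.116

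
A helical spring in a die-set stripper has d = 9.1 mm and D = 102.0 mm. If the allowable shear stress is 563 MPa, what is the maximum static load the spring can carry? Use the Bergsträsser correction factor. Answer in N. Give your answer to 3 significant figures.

C = D/d = 102.0/9.1 = 11.2088
K_B = (4C+2)/(4C−3) = 46.835/41.835 = 1.1195
τ_max = K·8FD/(πd³) → F_max = τ_allow·πd³/(8DK)
F_max = 563·π·9.1³/(8·102.0·1.1195) = 1.3329e+06/913.53 = 1459 N

1460 N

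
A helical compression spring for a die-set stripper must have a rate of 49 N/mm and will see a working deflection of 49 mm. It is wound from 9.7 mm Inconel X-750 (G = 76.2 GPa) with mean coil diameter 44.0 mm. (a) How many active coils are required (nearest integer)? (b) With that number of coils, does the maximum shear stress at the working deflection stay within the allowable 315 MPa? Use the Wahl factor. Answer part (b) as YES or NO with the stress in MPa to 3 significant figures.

(a) 20 coils; (b) NO, τ_max = 401 MPa

N_a = Gd⁴/(8D³k) = (76.2×10³)(9.7⁴)/(8·44.0³·49) = 20.2 → N_a = 20
Actual rate k = Gd⁴/(8D³·20) = 49.495 N/mm
Working load F = kδ = 49.495·49 = 2425.3 N
C = 44.0/9.7 = 4.5361; K_W = (4C−1)/(4C−4)+0.615/C = 1.3477
τ_max = K_W·8FD/(πd³) = 1.3477·297.74 = 401.26 MPa
τ_max > 315 MPa → exceeds allowable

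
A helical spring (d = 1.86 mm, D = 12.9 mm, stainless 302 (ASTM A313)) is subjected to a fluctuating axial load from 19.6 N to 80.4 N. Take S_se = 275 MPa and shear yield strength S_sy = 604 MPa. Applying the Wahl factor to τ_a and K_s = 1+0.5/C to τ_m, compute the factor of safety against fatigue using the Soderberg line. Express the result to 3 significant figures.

C = D/d = 12.9/1.86 = 6.9355; K_W = (4C−1)/(4C−4)+0.615/C = 1.2150; K_s = 1+0.5/C = 1.0721
F_a = (F_max−F_min)/2 = 30.4 N; F_m = (F_max+F_min)/2 = 50 N
τ_a = K_W·8F_aD/(πd³) = 1.2150 × 155.19 = 188.56 MPa
τ_m = K_s·8F_mD/(πd³) = 1.0721 × 255.25 = 273.65 MPa
Soderberg: 1/n_f = τ_a/S_se + τ_m/S_sy = 188.56/275 + 273.65/604 = 0.68568 + 0.45306 = 1.1387
n_f = 1/1.1387 = 0.8782

0.878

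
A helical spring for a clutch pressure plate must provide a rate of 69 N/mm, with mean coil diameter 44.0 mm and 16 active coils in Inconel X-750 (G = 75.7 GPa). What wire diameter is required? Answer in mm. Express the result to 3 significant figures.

9.98 mm

d = (8D³N_a·k / G)^(1/4) = (8·44.0³·16·69 / (75.7×10³))^0.25
  = (9938.5)^0.25 = 9.9846 mm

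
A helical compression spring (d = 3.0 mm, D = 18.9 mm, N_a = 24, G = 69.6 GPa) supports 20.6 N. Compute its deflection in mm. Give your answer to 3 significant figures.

4.74 mm

k = Gd⁴/(8D³N_a) = (69.6×10³)(3.0⁴)/(8·18.9³·24) = 4.3492 N/mm
δ = F/k = 20.6 / 4.3492 = 4.7365 mm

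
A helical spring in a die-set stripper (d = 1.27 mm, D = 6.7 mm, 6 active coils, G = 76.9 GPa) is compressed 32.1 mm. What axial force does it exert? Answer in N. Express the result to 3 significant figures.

445 N

k = Gd⁴/(8D³N_a) = (76.9×10³)(1.27⁴)/(8·6.7³·6) = 13.857 N/mm
F = k·δ = 13.857 × 32.1 = 444.82 N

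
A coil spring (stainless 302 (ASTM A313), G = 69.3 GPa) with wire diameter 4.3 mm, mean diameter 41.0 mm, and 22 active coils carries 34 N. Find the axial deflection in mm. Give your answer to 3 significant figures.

17.4 mm

k = Gd⁴/(8D³N_a) = (69.3×10³)(4.3⁴)/(8·41.0³·22) = 1.9532 N/mm
δ = F/k = 34 / 1.9532 = 17.407 mm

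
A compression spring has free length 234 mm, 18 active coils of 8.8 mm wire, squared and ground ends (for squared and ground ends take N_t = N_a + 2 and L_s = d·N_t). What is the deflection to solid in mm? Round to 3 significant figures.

58.0 mm

N_t = 20; L_s = 8.8·20 = 176 mm
δ_solid = L₀ − L_s = 234 − 176 = 58 mm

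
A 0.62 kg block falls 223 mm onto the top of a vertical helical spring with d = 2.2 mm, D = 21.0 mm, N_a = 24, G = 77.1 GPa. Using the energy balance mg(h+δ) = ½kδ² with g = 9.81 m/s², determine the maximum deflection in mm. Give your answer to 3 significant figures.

k = Gd⁴/(8D³N_a) = (77.1×10³)(2.2⁴)/(8·21.0³·24) = 1.0157 N/mm
W = mg = 0.62 × 9.81 = 6.0822 N
½kδ² − Wδ − Wh = 0 → δ = (W + √(W² + 2kWh))/k
δ = (6.0822 + √(36.993 + 2755.38))/1.0157 = (6.0822 + 52.843)/1.0157 = 58.012 mm

58.0 mm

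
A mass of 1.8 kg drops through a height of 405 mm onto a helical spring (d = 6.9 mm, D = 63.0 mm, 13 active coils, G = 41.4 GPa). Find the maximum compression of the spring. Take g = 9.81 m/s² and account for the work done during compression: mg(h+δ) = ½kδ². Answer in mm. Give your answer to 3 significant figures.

k = Gd⁴/(8D³N_a) = (41.4×10³)(6.9⁴)/(8·63.0³·13) = 3.6086 N/mm
W = mg = 1.8 × 9.81 = 17.658 N
½kδ² − Wδ − Wh = 0 → δ = (W + √(W² + 2kWh))/k
δ = (17.658 + √(311.8 + 51614.1))/3.6086 = (17.658 + 227.87)/3.6086 = 68.04 mm

68.0 mm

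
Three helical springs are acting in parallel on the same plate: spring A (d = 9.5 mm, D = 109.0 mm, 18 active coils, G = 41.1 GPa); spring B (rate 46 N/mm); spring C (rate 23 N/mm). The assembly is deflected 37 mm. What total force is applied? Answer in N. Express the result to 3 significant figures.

k_A = Gd⁴/(8D³N_a) = (41.1×10³)(9.5⁴)/(8·109.0³·18) = 1.7951 N/mm
Parallel: k_eq = 1.7951 + 46 + 23 = 70.795 N/mm
F = k_eq·δ = 70.795·37 = 2619.4 N

2620 N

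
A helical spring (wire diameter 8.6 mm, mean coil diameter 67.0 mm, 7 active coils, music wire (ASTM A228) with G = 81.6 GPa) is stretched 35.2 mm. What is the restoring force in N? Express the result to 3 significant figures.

k = Gd⁴/(8D³N_a) = (81.6×10³)(8.6⁴)/(8·67.0³·7) = 26.502 N/mm
F = k·δ = 26.502 × 35.2 = 932.86 N

933 N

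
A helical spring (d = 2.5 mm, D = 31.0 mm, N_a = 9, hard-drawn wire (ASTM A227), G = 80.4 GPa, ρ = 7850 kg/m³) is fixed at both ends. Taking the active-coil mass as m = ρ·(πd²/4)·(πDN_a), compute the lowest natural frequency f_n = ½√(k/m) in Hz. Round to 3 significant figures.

104 Hz

k = Gd⁴/(8D³N_a) = (80.4×10³)(2.5⁴)/(8·31.0³·9) = 1.4642 N/mm = 1464.2 N/m
Wire length L = πDN_a = π·31.0·9 = 876.5 mm
m = ρ·(πd²/4)·L = 7850 × 4.9087×10⁻⁶ m² × 0.8765 m = 0.033775 kg
f_n = ½√(k/m) = 0.5·√(1464.2/0.033775) = 0.5·√(43352) = 104.11 Hz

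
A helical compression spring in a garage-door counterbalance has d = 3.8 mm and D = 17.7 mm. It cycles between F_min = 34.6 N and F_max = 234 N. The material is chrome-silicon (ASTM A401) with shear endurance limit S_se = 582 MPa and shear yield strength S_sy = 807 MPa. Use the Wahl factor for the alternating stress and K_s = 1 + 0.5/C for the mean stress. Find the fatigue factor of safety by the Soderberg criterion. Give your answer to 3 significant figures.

C = D/d = 17.7/3.8 = 4.6579; K_W = (4C−1)/(4C−4)+0.615/C = 1.3371; K_s = 1+0.5/C = 1.1073
F_a = (F_max−F_min)/2 = 99.7 N; F_m = (F_max+F_min)/2 = 134.3 N
τ_a = K_W·8F_aD/(πd³) = 1.3371 × 81.895 = 109.5 MPa
τ_m = K_s·8F_mD/(πd³) = 1.1073 × 110.32 = 122.16 MPa
Soderberg: 1/n_f = τ_a/S_se + τ_m/S_sy = 109.5/582 + 122.16/807 = 0.18814 + 0.15137 = 0.33952
n_f = 1/0.33952 = 2.945

2.95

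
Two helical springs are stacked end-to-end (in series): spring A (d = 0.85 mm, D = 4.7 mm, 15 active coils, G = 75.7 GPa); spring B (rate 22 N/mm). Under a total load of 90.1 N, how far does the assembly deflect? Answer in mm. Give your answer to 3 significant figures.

k_A = Gd⁴/(8D³N_a) = (75.7×10³)(0.85⁴)/(8·4.7³·15) = 3.1717 N/mm
Series: 1/k_eq = 1/3.1717 + 1/22 = 0.36074; k_eq = 2.7721 N/mm
δ = F/k_eq = 90.1/2.7721 = 32.503 mm

32.5 mm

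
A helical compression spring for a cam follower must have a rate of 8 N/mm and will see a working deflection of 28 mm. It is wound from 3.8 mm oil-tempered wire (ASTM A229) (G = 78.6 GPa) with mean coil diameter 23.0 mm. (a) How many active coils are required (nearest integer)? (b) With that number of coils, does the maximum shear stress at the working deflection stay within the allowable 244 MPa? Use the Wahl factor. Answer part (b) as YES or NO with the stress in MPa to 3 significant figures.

N_a = Gd⁴/(8D³k) = (78.6×10³)(3.8⁴)/(8·23.0³·8) = 21.05 → N_a = 21
Actual rate k = Gd⁴/(8D³·21) = 8.018 N/mm
Working load F = kδ = 8.018·28 = 224.5 N
C = 23.0/3.8 = 6.0526; K_W = (4C−1)/(4C−4)+0.615/C = 1.2500
τ_max = K_W·8FD/(πd³) = 1.2500·239.63 = 299.55 MPa
τ_max > 244 MPa → exceeds allowable

(a) 21 coils; (b) NO, τ_max = 300 MPa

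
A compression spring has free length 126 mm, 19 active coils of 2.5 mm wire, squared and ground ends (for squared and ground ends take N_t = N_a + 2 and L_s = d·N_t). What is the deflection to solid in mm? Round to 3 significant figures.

N_t = 21; L_s = 2.5·21 = 52.5 mm
δ_solid = L₀ − L_s = 126 − 52.5 = 73.5 mm

73.5 mm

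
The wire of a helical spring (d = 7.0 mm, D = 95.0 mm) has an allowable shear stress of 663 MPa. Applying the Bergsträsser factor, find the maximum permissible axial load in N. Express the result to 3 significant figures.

C = D/d = 95.0/7.0 = 13.5714
K_B = (4C+2)/(4C−3) = 56.286/51.286 = 1.0975
τ_max = K·8FD/(πd³) → F_max = τ_allow·πd³/(8DK)
F_max = 663·π·7.0³/(8·95.0·1.0975) = 7.1443e+05/834.09 = 856.53 N

857 N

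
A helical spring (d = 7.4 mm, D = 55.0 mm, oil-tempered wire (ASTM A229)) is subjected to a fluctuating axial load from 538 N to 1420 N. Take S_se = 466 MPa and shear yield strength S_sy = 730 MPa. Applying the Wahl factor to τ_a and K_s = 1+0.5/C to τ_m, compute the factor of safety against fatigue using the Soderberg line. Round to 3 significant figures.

1.13

C = D/d = 55.0/7.4 = 7.4324; K_W = (4C−1)/(4C−4)+0.615/C = 1.1993; K_s = 1+0.5/C = 1.0673
F_a = (F_max−F_min)/2 = 441 N; F_m = (F_max+F_min)/2 = 979 N
τ_a = K_W·8F_aD/(πd³) = 1.1993 × 152.42 = 182.81 MPa
τ_m = K_s·8F_mD/(πd³) = 1.0673 × 338.37 = 361.13 MPa
Soderberg: 1/n_f = τ_a/S_se + τ_m/S_sy = 182.81/466 + 361.13/730 = 0.39229 + 0.49470 = 0.88699
n_f = 1/0.88699 = 1.127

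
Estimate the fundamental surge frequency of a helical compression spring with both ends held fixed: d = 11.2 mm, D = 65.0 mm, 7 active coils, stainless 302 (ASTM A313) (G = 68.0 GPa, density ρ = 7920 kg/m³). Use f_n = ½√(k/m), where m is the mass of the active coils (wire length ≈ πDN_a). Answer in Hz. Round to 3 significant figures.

k = Gd⁴/(8D³N_a) = (68.0×10³)(11.2⁴)/(8·65.0³·7) = 69.575 N/mm = 69575 N/m
Wire length L = πDN_a = π·65.0·7 = 1429.4 mm
m = ρ·(πd²/4)·L = 7920 × 98.52×10⁻⁶ m² × 1.4294 m = 1.1154 kg
f_n = ½√(k/m) = 0.5·√(69575/1.1154) = 0.5·√(62379) = 124.88 Hz

125 Hz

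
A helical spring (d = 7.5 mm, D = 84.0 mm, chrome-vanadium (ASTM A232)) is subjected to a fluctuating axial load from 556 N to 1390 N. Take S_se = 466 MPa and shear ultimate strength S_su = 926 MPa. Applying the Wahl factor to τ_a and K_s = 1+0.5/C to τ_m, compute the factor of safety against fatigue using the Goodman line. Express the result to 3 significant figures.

0.936

C = D/d = 84.0/7.5 = 11.2000; K_W = (4C−1)/(4C−4)+0.615/C = 1.1284; K_s = 1+0.5/C = 1.0446
F_a = (F_max−F_min)/2 = 417 N; F_m = (F_max+F_min)/2 = 973 N
τ_a = K_W·8F_aD/(πd³) = 1.1284 × 211.43 = 238.59 MPa
τ_m = K_s·8F_mD/(πd³) = 1.0446 × 493.34 = 515.37 MPa
Goodman: 1/n_f = τ_a/S_se + τ_m/S_su = 238.59/466 + 515.37/926 = 0.51199 + 0.55655 = 1.0685
n_f = 1/1.0685 = 0.9359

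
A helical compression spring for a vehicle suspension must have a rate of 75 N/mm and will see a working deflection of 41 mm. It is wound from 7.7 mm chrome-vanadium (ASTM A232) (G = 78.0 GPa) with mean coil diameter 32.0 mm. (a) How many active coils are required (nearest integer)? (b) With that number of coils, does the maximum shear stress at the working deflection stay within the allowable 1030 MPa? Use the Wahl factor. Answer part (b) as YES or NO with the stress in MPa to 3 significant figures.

N_a = Gd⁴/(8D³k) = (78.0×10³)(7.7⁴)/(8·32.0³·75) = 13.95 → N_a = 14
Actual rate k = Gd⁴/(8D³·14) = 74.712 N/mm
Working load F = kδ = 74.712·41 = 3063.2 N
C = 32.0/7.7 = 4.1558; K_W = (4C−1)/(4C−4)+0.615/C = 1.3856
τ_max = K_W·8FD/(πd³) = 1.3856·546.75 = 757.6 MPa
τ_max ≤ 1030 MPa → acceptable

(a) 14 coils; (b) YES, τ_max = 758 MPa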